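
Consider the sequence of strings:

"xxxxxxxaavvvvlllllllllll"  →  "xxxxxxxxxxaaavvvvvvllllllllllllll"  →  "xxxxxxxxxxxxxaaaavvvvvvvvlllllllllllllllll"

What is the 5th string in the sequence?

The n-th term is 3n-2 x's then n-1 a's then 2n-2 v's then 3n+2 l's, where the shown terms are n = 3, 4, 5.
For term 5, n = 7, so the run lengths are 19, 6, 12, 23.

xxxxxxxxxxxxxxxxxxxaaaaaavvvvvvvvvvvvlllllllllllllllllllllll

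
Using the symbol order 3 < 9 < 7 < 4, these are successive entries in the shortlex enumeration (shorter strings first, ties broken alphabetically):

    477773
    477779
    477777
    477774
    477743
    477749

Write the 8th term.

Continuing the enumeration 2 steps past 477749: 477749 → 477747 → (answer).

477744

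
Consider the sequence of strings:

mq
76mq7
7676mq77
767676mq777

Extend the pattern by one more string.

76767676mq7777

Every step adds 76 to the front and 7 to the end of the previous string.
So the next term is 76·767676mq777·7.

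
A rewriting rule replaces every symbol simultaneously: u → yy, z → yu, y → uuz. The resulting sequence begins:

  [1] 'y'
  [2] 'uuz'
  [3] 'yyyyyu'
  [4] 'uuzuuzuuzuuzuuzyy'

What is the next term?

yyyyyuyyyyyuyyyyyuyyyyyuyyyyyuuuzuuz

φ(uuzuuzuuzuuzuuzyy) expands symbol-by-symbol to yy yy yu yy yy yu yy yy yu yy yy yu yy yy yu uuz uuz; joining the 17 pieces gives the next term.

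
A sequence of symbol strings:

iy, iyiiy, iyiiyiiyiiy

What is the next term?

s(k+1) = s(k)·i·s(k) — each term doubles the last with 'i' between the halves.
Doubling iyiiyiiyiiy with 'i' between the halves:

iyiiyiiyiiyiiyiiyiiyiiy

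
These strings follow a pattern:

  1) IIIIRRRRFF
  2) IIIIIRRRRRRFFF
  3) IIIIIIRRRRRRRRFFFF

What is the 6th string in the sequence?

Each string has the form I^{n+2} R^{2n} F^{n}, where the shown terms are n = 2, 3, 4.
For term 6, n = 7, so the run lengths are 9, 14, 7.

IIIIIIIIIRRRRRRRRRRRRRRFFFFFFF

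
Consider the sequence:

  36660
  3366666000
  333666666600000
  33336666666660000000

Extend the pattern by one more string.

3333366666666666000000000

Term n consists of n 3's, followed by 2n+1 6's, followed by 2n-1 0's (n = 1, 2, …).
Setting n = 5 gives 5, 11, 9 characters in each block.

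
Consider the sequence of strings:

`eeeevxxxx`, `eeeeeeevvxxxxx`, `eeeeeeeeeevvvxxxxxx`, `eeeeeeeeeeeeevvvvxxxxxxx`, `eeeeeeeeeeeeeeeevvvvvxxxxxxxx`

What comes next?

eeeeeeeeeeeeeeeeeeevvvvvvxxxxxxxxx

Each string has the form e^{3n+1} v^{n} x^{n+3} (n = 1, 2, …).
At n = 6 the blocks have lengths 19, 6, 9.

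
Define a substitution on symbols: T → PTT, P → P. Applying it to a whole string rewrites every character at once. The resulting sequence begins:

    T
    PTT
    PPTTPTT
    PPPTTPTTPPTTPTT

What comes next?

φ(PPPTTPTTPPTTPTT) expands symbol-by-symbol to P P P PTT PTT P PTT PTT P P PTT PTT P PTT PTT; joining the 15 pieces gives the next term.

PPPPTTPTTPPTTPTTPPPTTPTTPPTTPTT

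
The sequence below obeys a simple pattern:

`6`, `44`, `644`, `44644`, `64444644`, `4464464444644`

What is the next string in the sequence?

644446444464464444644

This is a Fibonacci-style word recurrence s(k) = s(k−2)·s(k−1): e.g. 6·44 = 644.
Continuing: 64444644 · 4464464444644 gives term 7.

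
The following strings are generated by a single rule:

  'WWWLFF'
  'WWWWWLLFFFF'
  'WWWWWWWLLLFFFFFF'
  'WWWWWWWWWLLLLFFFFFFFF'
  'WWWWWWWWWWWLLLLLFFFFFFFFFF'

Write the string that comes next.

The n-th term is 2n+1 W's then n L's then 2n F's (n = 1, 2, …).
At n = 6 the blocks have lengths 13, 6, 12.

WWWWWWWWWWWWWLLLLLLFFFFFFFFFFFF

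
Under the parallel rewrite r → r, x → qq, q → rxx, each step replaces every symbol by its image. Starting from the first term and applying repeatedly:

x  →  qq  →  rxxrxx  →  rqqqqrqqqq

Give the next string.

Rewriting each symbol of rqqqqrqqqq: r→r, q→rxx, q→rxx, q→rxx, q→rxx, r→r, q→rxx, q→rxx, q→rxx, q→rxx, which concatenates to r rxx rxx rxx rxx r rxx rxx rxx rxx.

rrxxrxxrxxrxxrrxxrxxrxxrxx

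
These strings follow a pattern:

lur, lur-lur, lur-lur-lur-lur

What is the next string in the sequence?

Each string is two copies of the previous one joined by '-'.
Doubling lur-lur-lur-lur with '-' between the halves:

lur-lur-lur-lur-lur-lur-lur-lur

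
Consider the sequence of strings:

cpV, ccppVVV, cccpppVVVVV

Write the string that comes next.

The n-th term is n c's then n p's then 2n-1 V's (n = 1, 2, …).
For the next term, n = 4, so the run lengths are 4, 4, 7.

ccccppppVVVVVVV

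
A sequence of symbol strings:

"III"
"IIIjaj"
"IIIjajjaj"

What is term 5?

IIIjajjajjajjaj

Every step adds jaj to the end: s(k+1) = s(k)·jaj.
From IIIjajjaj, 2 further steps: IIIjajjaj → IIIjajjajjaj → (answer).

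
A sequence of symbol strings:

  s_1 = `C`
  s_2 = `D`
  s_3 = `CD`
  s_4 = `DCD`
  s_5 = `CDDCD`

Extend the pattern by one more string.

This is a Fibonacci-style word recurrence s(k) = s(k−2)·s(k−1): e.g. C·D = CD.
Continuing: DCD · CDDCD gives term 6.

DCDCDDCD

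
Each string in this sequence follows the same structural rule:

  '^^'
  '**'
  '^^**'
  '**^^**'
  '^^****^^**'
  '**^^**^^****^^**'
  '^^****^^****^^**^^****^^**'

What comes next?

**^^**^^****^^**^^****^^****^^**^^****^^**

This is a Fibonacci-style word recurrence s(k) = s(k−2)·s(k−1): e.g. ^^·** = ^^**.
So term 8 is **^^**^^****^^**·^^****^^****^^**^^****^^**.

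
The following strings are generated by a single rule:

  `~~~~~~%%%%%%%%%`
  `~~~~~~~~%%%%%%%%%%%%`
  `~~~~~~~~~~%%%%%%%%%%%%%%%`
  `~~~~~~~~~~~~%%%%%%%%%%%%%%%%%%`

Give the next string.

~~~~~~~~~~~~~~%%%%%%%%%%%%%%%%%%%%%

Each string has the form ~^{2n} %^{3n}, where the shown terms are n = 3, 4, 5, 6.
For the next term, n = 7, so the run lengths are 14, 21.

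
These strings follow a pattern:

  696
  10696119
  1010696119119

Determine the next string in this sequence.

101010696119119119

s(k+1) = 10·s(k)·119, so each term gains 10 as a prefix and 119 as a suffix.
One more step from 1010696119119 gives the answer.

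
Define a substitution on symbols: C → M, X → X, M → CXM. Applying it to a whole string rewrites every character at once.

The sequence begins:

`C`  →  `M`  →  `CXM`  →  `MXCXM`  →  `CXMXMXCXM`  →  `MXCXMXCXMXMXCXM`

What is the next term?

Replace each of the 15 characters of MXCXMXCXMXMXCXM in place — CXM X M X CXM X M X CXM X CXM X M X CXM — and concatenate.

CXMXMXCXMXMXCXMXCXMXMXCXM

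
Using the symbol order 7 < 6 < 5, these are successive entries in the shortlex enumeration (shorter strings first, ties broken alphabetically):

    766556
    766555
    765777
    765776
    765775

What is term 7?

765766

Continuing the enumeration 2 steps past 765775: 765775 → 765767 → (answer).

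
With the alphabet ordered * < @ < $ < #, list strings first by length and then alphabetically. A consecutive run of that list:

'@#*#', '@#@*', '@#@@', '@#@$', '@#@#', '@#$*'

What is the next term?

@#$@

Treat @#$* as a base-4 numeral over the given alphabet and add one, carrying through any trailing #'s.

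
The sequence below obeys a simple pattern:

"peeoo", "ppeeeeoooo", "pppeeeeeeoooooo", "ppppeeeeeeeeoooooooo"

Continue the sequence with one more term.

pppppeeeeeeeeeeoooooooooo

Each string has the form p^{n} e^{2n} o^{2n} (n = 1, 2, …).
At n = 5 the blocks have lengths 5, 10, 10.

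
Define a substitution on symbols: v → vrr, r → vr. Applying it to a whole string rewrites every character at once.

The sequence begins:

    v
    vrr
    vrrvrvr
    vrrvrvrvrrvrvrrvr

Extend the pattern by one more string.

Rewriting the 17 symbols of vrrvrvrvrrvrvrrvr one by one yields vrr vr vr vrr vr vrr vr vrr vr vr vrr vr vrr vr vr vrr vr; concatenated:

vrrvrvrvrrvrvrrvrvrrvrvrvrrvrvrrvrvrvrrvr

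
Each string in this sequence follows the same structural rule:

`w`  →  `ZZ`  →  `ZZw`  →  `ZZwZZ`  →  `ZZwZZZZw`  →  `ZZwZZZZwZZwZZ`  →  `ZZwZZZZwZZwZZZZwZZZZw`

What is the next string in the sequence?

ZZwZZZZwZZwZZZZwZZZZwZZwZZZZwZZwZZ

This is a Fibonacci-style word recurrence s(k) = s(k−1)·s(k−2): e.g. ZZ·w = ZZw.
The next term joins ZZwZZZZwZZwZZZZwZZZZw and ZZwZZZZwZZwZZ.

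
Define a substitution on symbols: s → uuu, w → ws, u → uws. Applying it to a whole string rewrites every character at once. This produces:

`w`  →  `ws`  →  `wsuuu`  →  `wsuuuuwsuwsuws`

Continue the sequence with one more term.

wsuuuuwsuwsuwsuwswsuuuuwswsuuuuwswsuuu

Applying the rule to each of the 14 symbols of wsuuuuwsuwsuws gives the pieces ws uuu uws uws uws uws ws uuu uws ws uuu uws ws uuu, which concatenate to the answer.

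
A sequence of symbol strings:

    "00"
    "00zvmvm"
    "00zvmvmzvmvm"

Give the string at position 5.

00zvmvmzvmvmzvmvmzvmvm

The strings grow by a fixed suffix zvmvm each time.
From 00zvmvmzvmvm, 2 further steps: 00zvmvmzvmvm → 00zvmvmzvmvmzvmvm → (answer).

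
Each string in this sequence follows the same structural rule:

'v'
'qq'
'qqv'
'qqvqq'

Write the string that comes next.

Each term (from the third on) is the previous term followed by the one before it: term 3 = qq·v = qqv.
So term 5 is qqvqq·qqv.

qqvqqqqv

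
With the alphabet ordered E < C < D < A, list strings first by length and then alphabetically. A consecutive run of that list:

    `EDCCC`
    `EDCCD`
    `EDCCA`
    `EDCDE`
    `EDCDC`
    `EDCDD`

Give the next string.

EDCDA

The successor of EDCDD increments the rightmost position that isn't already A and resets every position after it to E.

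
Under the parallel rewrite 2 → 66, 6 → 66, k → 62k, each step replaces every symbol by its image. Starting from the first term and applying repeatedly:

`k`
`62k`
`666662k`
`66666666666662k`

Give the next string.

Applying the rule to each of the 15 symbols of 66666666666662k gives the pieces 66 66 66 66 66 66 66 66 66 66 66 66 66 66 62k, which concatenate to the answer.

666666666666666666666666666662k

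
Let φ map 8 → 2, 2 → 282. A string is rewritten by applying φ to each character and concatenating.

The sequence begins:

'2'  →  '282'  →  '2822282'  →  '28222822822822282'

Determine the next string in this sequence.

28222822822822282282228228222822822822282

Applying the rule to each of the 17 symbols of 28222822822822282 gives the pieces 282 2 282 282 282 2 282 282 2 282 282 2 282 282 282 2 282, which concatenate to the answer.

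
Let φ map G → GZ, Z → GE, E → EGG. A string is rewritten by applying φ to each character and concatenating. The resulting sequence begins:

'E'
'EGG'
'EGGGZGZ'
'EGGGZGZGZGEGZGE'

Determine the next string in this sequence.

φ(EGGGZGZGZGEGZGE) expands symbol-by-symbol to EGG GZ GZ GZ GE GZ GE GZ GE GZ EGG GZ GE GZ EGG; joining the 15 pieces gives the next term.

EGGGZGZGZGEGZGEGZGEGZEGGGZGEGZEGG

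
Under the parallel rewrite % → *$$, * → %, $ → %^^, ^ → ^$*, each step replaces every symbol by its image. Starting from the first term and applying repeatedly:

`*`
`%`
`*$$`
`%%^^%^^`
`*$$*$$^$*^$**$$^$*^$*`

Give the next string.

%%^^%^^%%^^%^^^$*%^^%^$*%^^%%%^^%^^^$*%^^%^$*%^^%

Replace each of the 21 characters of *$$*$$^$*^$**$$^$*^$* in place — % %^^ %^^ % %^^ %^^ ^$* %^^ % ^$* %^^ % % %^^ %^^ ^$* %^^ % ^$* %^^ % — and concatenate.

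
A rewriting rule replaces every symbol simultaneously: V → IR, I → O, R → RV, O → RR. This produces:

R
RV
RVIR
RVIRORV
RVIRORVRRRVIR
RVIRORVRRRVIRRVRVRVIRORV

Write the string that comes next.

RVIRORVRRRVIRRVRVRVIRORVRVIRRVIRRVIRORVRRRVIR

Applying the rule to each of the 24 symbols of RVIRORVRRRVIRRVRVRVIRORV gives the pieces RV IR O RV RR RV IR RV RV RV IR O RV RV IR RV IR RV IR O RV RR RV IR, which concatenate to the answer.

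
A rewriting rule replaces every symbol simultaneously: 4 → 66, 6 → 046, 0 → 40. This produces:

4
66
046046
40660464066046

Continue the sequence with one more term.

6640046046406604666400460464066046

Replace each of the 14 characters of 40660464066046 in place — 66 40 046 046 40 66 046 66 40 046 046 40 66 046 — and concatenate.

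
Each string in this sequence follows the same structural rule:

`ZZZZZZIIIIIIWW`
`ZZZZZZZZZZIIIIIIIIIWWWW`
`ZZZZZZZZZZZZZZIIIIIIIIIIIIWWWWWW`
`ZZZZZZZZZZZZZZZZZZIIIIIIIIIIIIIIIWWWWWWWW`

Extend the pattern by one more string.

ZZZZZZZZZZZZZZZZZZZZZZIIIIIIIIIIIIIIIIIIWWWWWWWWWW

Term n consists of 4n-2 Z's, followed by 3n I's, followed by 2n-2 W's, where the shown terms are n = 2, 3, 4, 5.
Setting n = 6 gives 22, 18, 10 characters in each block.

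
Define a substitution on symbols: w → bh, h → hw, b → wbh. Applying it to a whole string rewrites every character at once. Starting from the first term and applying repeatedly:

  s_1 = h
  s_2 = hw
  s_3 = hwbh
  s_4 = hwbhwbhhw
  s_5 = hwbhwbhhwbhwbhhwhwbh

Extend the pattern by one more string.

hwbhwbhhwbhwbhhwhwbhwbhhwbhwbhhwhwbhhwbhwbhhw

Applying the rule to each of the 20 symbols of hwbhwbhhwbhwbhhwhwbh gives the pieces hw bh wbh hw bh wbh hw hw bh wbh hw bh wbh hw hw bh hw bh wbh hw, which concatenate to the answer.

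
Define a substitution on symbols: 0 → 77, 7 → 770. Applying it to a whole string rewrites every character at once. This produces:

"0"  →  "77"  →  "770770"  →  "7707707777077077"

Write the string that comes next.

77077077770770777707707707707777077077770770

Replace each of the 16 characters of 7707707777077077 in place — 770 770 77 770 770 77 770 770 770 770 77 770 770 77 770 770 — and concatenate.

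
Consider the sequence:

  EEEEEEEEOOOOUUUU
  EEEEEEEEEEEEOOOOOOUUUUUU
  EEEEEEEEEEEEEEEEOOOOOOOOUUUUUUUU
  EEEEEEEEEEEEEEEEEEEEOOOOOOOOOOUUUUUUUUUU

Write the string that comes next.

Reading off run lengths: E runs 8, 12, 16, 20; O runs 4, 6, 8, 10; U runs 4, 6, 8, 10 — each is linear in n, where the shown terms are n = 2, 3, 4, 5.
For the next term, n = 6, so the run lengths are 24, 12, 12.

EEEEEEEEEEEEEEEEEEEEEEEEOOOOOOOOOOOOUUUUUUUUUUUU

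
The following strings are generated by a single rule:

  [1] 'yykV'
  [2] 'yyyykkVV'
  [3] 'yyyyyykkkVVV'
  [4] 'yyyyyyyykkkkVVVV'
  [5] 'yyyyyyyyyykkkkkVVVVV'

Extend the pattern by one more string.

yyyyyyyyyyyykkkkkkVVVVVV

Reading off run lengths: y runs 2, 4, 6, 8, 10; k runs 1, 2, 3, 4, 5; V runs 1, 2, 3, 4, 5 — each is linear in n (n = 1, 2, …).
At n = 6 the blocks have lengths 12, 6, 6.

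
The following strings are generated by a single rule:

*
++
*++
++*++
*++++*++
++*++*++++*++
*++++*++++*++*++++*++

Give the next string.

++*++*++++*++*++++*++++*++*++++*++

Each term (from the third on) is the two preceding terms concatenated in order: term 3 = *·++ = *++.
The next term joins ++*++*++++*++ and *++++*++++*++*++++*++.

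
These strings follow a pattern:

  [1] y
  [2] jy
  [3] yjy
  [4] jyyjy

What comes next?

yjyjyyjy

This is a Fibonacci-style word recurrence s(k) = s(k−2)·s(k−1): e.g. y·jy = yjy.
Continuing: yjy · jyyjy gives term 5.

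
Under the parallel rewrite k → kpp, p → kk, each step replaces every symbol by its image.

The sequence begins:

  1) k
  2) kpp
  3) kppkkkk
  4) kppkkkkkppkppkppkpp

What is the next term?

Applying the rule to each of the 19 symbols of kppkkkkkppkppkppkpp gives the pieces kpp kk kk kpp kpp kpp kpp kpp kk kk kpp kk kk kpp kk kk kpp kk kk, which concatenate to the answer.

kppkkkkkppkppkppkppkppkkkkkppkkkkkppkkkkkppkkkk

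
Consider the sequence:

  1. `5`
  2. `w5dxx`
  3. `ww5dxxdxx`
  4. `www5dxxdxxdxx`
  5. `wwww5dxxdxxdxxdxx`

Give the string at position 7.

wwwwww5dxxdxxdxxdxxdxxdxx

s(k+1) = w·s(k)·dxx, so each term gains w as a prefix and dxx as a suffix.
From wwww5dxxdxxdxxdxx, 2 further steps: wwww5dxxdxxdxxdxx → wwwww5dxxdxxdxxdxxdxx → (answer).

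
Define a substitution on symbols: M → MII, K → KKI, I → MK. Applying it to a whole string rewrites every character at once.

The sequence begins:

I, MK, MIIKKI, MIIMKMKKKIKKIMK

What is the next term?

MIIMKMKMIIKKIMIIKKIKKIKKIMKKKIKKIMKMIIKKI

φ(MIIMKMKKKIKKIMK) expands symbol-by-symbol to MII MK MK MII KKI MII KKI KKI KKI MK KKI KKI MK MII KKI; joining the 15 pieces gives the next term.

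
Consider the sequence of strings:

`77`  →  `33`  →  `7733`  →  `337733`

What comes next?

7733337733

This is a Fibonacci-style word recurrence s(k) = s(k−2)·s(k−1): e.g. 77·33 = 7733.
Continuing: 7733 · 337733 gives term 5.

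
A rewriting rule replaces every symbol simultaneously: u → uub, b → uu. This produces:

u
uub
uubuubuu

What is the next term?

uubuubuuuubuubuuuubuub

Rewriting each symbol of uubuubuu: u→uub, u→uub, b→uu, u→uub, u→uub, b→uu, u→uub, u→uub, which concatenates to uub uub uu uub uub uu uub uub.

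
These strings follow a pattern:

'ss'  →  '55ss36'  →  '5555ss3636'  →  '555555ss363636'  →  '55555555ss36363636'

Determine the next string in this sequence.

s(k+1) = 55·s(k)·36, so each term gains 55 as a prefix and 36 as a suffix.
So the next term is 55·55555555ss36363636·36.

5555555555ss3636363636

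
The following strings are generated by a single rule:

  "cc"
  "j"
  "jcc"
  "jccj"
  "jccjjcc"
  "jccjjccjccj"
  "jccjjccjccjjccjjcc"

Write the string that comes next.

jccjjccjccjjccjjccjccjjccjccj

Each term (from the third on) is the previous term followed by the one before it: term 3 = j·cc = jcc.
So term 8 is jccjjccjccjjccjjcc·jccjjccjccj.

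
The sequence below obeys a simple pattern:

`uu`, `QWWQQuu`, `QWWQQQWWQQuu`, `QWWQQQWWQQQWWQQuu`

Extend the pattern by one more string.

Each term is the previous one with QWWQQ prepended.
Applying this once more to QWWQQQWWQQQWWQQuu:

QWWQQQWWQQQWWQQQWWQQuu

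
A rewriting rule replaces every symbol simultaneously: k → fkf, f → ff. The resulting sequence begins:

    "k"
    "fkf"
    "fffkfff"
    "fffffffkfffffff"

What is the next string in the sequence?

Rewriting the 15 symbols of fffffffkfffffff one by one yields ff ff ff ff ff ff ff fkf ff ff ff ff ff ff ff; concatenated:

fffffffffffffffkfffffffffffffff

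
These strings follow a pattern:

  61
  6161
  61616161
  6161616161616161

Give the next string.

Each string is two copies of the previous one concatenated.
Doubling 6161616161616161:

61616161616161616161616161616161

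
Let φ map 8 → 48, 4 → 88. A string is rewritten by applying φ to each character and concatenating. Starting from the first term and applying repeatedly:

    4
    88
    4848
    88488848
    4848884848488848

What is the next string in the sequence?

Rewriting the 16 symbols of 4848884848488848 one by one yields 88 48 88 48 48 48 88 48 88 48 88 48 48 48 88 48; concatenated:

88488848484888488848884848488848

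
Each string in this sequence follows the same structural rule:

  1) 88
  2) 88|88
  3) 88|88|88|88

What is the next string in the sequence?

88|88|88|88|88|88|88|88

Every step duplicates the string with '|' between the halves.
One more doubling of 88|88|88|88 gives the answer.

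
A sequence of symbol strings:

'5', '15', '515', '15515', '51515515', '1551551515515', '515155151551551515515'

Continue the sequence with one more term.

From term 3 onward, concatenate the second-to-last term with the last: 5·15 = 515, 15·515 = 15515, …
The next term joins 1551551515515 and 515155151551551515515.

1551551515515515155151551551515515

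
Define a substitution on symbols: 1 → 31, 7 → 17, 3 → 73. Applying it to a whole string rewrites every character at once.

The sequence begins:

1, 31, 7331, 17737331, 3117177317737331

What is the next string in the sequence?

Rewriting the 16 symbols of 3117177317737331 one by one yields 73 31 31 17 31 17 17 73 31 17 17 73 17 73 73 31; concatenated:

73313117311717733117177317737331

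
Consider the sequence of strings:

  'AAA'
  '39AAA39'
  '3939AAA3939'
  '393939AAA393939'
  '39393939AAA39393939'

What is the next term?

Every step adds 39 to the front and 39 to the end of the previous string.
Applying this once more to 39393939AAA39393939:

3939393939AAA3939393939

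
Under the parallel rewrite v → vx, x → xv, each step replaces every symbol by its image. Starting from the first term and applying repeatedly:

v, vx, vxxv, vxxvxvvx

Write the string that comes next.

vxxvxvvxxvvxvxxv

Apply φ to vxxvxvvx symbol by symbol: v→vx, x→xv, x→xv, v→vx, x→xv, v→vx, v→vx, x→xv; joined: vx xv xv vx xv vx vx xv.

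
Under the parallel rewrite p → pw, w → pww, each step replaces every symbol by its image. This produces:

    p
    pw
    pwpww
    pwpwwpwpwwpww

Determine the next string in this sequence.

Rewriting the 13 symbols of pwpwwpwpwwpww one by one yields pw pww pw pww pww pw pww pw pww pww pw pww pww; concatenated:

pwpwwpwpwwpwwpwpwwpwpwwpwwpwpwwpww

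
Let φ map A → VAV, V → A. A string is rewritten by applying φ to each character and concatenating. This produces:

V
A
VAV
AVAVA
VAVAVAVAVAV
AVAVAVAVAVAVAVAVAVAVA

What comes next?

Rewriting the 21 symbols of AVAVAVAVAVAVAVAVAVAVA one by one yields VAV A VAV A VAV A VAV A VAV A VAV A VAV A VAV A VAV A VAV A VAV; concatenated:

VAVAVAVAVAVAVAVAVAVAVAVAVAVAVAVAVAVAVAVAVAV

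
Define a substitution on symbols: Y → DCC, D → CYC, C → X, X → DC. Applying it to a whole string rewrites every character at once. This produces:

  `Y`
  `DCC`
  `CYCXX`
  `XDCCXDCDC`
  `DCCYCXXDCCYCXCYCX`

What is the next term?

CYCXXDCCXDCDCCYCXXDCCXDCXDCCXDC

Replace each of the 17 characters of DCCYCXXDCCYCXCYCX in place — CYC X X DCC X DC DC CYC X X DCC X DC X DCC X DC — and concatenate.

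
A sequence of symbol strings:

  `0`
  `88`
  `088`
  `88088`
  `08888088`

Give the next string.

This is a Fibonacci-style word recurrence s(k) = s(k−2)·s(k−1): e.g. 0·88 = 088.
Continuing: 88088 · 08888088 gives term 6.

8808808888088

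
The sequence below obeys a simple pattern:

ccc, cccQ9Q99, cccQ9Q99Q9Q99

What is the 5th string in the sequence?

cccQ9Q99Q9Q99Q9Q99Q9Q99

Every step adds Q9Q99 to the end: s(k+1) = s(k)·Q9Q99.
From cccQ9Q99Q9Q99, 2 further steps: cccQ9Q99Q9Q99 → cccQ9Q99Q9Q99Q9Q99 → (answer).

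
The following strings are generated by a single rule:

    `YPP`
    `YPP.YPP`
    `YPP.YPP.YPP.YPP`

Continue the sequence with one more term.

Every step duplicates the string with '.' between the halves.
One more doubling of YPP.YPP.YPP.YPP gives the answer.

YPP.YPP.YPP.YPP.YPP.YPP.YPP.YPP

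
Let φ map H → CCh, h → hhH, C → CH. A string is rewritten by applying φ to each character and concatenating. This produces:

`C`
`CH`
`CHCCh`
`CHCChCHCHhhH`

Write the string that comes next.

Apply φ to CHCChCHCHhhH symbol by symbol: C→CH, H→CCh, C→CH, C→CH, h→hhH, C→CH, H→CCh, C→CH, H→CCh, h→hhH, h→hhH, H→CCh; joined: CH CCh CH CH hhH CH CCh CH CCh hhH hhH CCh.

CHCChCHCHhhHCHCChCHCChhhHhhHCCh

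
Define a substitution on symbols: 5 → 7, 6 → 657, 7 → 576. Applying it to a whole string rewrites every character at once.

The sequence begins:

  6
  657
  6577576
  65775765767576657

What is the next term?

φ(65775765767576657) expands symbol-by-symbol to 657 7 576 576 7 576 657 7 576 657 576 7 576 657 657 7 576; joining the 17 pieces gives the next term.

65775765767576657757665757675766576577576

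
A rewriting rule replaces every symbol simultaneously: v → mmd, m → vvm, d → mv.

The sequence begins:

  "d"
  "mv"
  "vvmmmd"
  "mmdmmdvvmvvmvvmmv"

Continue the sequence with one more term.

vvmvvmmvvvmvvmmvmmdmmdvvmmmdmmdvvmmmdmmdvvmvvmmmd

φ(mmdmmdvvmvvmvvmmv) expands symbol-by-symbol to vvm vvm mv vvm vvm mv mmd mmd vvm mmd mmd vvm mmd mmd vvm vvm mmd; joining the 17 pieces gives the next term.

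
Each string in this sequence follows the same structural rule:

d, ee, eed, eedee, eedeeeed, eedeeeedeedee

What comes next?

From term 3 onward, concatenate the last term with the second-to-last: ee·d = eed, eed·ee = eedee, …
The next term joins eedeeeedeedee and eedeeeed.

eedeeeedeedeeeedeeeed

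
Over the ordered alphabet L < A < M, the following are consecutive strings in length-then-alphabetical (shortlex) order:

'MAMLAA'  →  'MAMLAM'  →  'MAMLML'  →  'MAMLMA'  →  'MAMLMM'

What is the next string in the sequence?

Find the rightmost character of MAMLMM below M, bump it to the next letter, and reset everything to its right to L.

MAMALL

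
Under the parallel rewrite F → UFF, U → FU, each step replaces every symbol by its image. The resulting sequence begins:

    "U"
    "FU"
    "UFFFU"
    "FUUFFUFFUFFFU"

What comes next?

Applying the rule to each of the 13 symbols of FUUFFUFFUFFFU gives the pieces UFF FU FU UFF UFF FU UFF UFF FU UFF UFF UFF FU, which concatenate to the answer.

UFFFUFUUFFUFFFUUFFUFFFUUFFUFFUFFFU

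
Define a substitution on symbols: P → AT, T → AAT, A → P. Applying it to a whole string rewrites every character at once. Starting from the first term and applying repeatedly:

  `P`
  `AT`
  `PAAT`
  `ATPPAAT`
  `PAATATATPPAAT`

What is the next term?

ATPPAATPAATPAATATATPPAAT

φ(PAATATATPPAAT) expands symbol-by-symbol to AT P P AAT P AAT P AAT AT AT P P AAT; joining the 13 pieces gives the next term.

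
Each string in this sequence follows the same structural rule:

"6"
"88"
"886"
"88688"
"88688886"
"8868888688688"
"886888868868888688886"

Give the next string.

8868888688688886888868868888688688

Each term (from the third on) is the previous term followed by the one before it: term 3 = 88·6 = 886.
The next term joins 886888868868888688886 and 8868888688688.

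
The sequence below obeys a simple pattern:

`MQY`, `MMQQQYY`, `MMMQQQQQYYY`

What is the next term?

Reading off run lengths: M runs 1, 2, 3; Q runs 1, 3, 5; Y runs 1, 2, 3 — each is linear in n (n = 1, 2, …).
At n = 4 the blocks have lengths 4, 7, 4.

MMMMQQQQQQQYYYY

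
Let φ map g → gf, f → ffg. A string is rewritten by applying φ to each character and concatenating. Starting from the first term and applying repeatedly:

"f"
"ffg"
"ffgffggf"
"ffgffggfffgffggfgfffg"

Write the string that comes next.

Rewriting the 21 symbols of ffgffggfffgffggfgfffg one by one yields ffg ffg gf ffg ffg gf gf ffg ffg ffg gf ffg ffg gf gf ffg gf ffg ffg ffg gf; concatenated:

ffgffggfffgffggfgfffgffgffggfffgffggfgfffggfffgffgffggf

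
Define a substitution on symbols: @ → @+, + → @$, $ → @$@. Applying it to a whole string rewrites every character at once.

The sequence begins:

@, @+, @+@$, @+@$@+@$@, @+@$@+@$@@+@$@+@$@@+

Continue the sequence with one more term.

Applying the rule to each of the 20 symbols of @+@$@+@$@@+@$@+@$@@+ gives the pieces @+ @$ @+ @$@ @+ @$ @+ @$@ @+ @+ @$ @+ @$@ @+ @$ @+ @$@ @+ @+ @$, which concatenate to the answer.

@+@$@+@$@@+@$@+@$@@+@+@$@+@$@@+@$@+@$@@+@+@$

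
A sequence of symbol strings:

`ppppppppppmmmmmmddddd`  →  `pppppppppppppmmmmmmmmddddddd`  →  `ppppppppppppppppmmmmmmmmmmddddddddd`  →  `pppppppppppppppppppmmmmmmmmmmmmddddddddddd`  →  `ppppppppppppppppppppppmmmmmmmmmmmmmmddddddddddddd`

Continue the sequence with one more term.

pppppppppppppppppppppppppmmmmmmmmmmmmmmmmddddddddddddddd

Reading off run lengths: p runs 10, 13, 16, 19, 22; m runs 6, 8, 10, 12, 14; d runs 5, 7, 9, 11, 13 — each is linear in n, where the shown terms are n = 3, 4, 5, 6, 7.
At n = 8 the blocks have lengths 25, 16, 15.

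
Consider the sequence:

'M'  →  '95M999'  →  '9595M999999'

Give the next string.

Each term wraps the previous one in 95 on the left and 999 on the right.
Applying this once more to 9595M999999:

959595M999999999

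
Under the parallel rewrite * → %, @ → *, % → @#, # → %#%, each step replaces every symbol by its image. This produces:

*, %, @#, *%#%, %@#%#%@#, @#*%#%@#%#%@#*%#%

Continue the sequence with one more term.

Replace each of the 17 characters of @#*%#%@#%#%@#*%#% in place — * %#% % @# %#% @# * %#% @# %#% @# * %#% % @# %#% @# — and concatenate.

*%#%%@#%#%@#*%#%@#%#%@#*%#%%@#%#%@#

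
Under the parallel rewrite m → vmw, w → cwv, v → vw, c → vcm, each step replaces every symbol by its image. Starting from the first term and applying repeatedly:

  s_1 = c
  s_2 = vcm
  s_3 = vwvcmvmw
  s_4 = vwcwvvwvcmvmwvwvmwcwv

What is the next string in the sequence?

vwcwvvcmcwvvwvwcwvvwvcmvmwvwvmwcwvvwcwvvwvmwcwvvcmcwvvw

φ(vwcwvvwvcmvmwvwvmwcwv) expands symbol-by-symbol to vw cwv vcm cwv vw vw cwv vw vcm vmw vw vmw cwv vw cwv vw vmw cwv vcm cwv vw; joining the 21 pieces gives the next term.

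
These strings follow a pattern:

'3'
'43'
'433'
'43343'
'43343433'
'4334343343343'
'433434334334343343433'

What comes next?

4334343343343433434334334343343343

Each term (from the third on) is the previous term followed by the one before it: term 3 = 43·3 = 433.
The next term joins 433434334334343343433 and 4334343343343.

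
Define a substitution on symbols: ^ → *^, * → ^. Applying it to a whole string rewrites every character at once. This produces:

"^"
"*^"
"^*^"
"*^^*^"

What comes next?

Rewriting each symbol of *^^*^: *→^, ^→*^, ^→*^, *→^, ^→*^, which concatenates to ^ *^ *^ ^ *^.

^*^*^^*^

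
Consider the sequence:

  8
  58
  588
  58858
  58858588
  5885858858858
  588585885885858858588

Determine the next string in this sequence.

From term 3 onward, concatenate the last term with the second-to-last: 58·8 = 588, 588·58 = 58858, …
Continuing: 588585885885858858588 · 5885858858858 gives term 8.

5885858858858588585885885858858858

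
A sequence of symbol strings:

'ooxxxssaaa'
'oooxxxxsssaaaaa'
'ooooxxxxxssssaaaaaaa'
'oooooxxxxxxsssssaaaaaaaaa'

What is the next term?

ooooooxxxxxxxssssssaaaaaaaaaaa

Term n consists of n o's, followed by n+1 x's, followed by n s's, followed by 2n-1 a's, where the shown terms are n = 2, 3, 4, 5.
At n = 6 the blocks have lengths 6, 7, 6, 11.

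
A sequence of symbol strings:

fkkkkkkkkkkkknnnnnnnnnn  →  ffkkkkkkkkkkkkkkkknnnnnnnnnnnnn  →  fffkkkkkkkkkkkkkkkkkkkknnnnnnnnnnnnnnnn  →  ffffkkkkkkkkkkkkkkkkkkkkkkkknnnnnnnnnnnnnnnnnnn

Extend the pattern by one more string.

Reading off run lengths: f runs 1, 2, 3, 4; k runs 12, 16, 20, 24; n runs 10, 13, 16, 19 — each is linear in n, where the shown terms are n = 3, 4, 5, 6.
At n = 7 the blocks have lengths 5, 28, 22.

fffffkkkkkkkkkkkkkkkkkkkkkkkkkkkknnnnnnnnnnnnnnnnnnnnnn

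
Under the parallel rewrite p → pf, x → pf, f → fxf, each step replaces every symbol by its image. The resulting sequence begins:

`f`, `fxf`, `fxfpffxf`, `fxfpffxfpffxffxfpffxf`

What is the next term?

φ(fxfpffxfpffxffxfpffxf) expands symbol-by-symbol to fxf pf fxf pf fxf fxf pf fxf pf fxf fxf pf fxf fxf pf fxf pf fxf fxf pf fxf; joining the 21 pieces gives the next term.

fxfpffxfpffxffxfpffxfpffxffxfpffxffxfpffxfpffxffxfpffxf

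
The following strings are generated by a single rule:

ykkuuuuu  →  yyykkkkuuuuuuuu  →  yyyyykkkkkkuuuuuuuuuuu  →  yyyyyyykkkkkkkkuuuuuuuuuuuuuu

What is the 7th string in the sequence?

yyyyyyyyyyyyykkkkkkkkkkkkkkuuuuuuuuuuuuuuuuuuuuuuu

The n-th term is 2n-1 y's then 2n k's then 3n+2 u's (n = 1, 2, …).
For term 7, n = 7, so the run lengths are 13, 14, 23.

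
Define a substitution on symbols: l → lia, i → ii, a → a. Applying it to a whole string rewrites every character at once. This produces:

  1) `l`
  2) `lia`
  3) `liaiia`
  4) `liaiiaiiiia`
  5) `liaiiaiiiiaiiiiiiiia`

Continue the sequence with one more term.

liaiiaiiiiaiiiiiiiiaiiiiiiiiiiiiiiiia

Applying the rule to each of the 20 symbols of liaiiaiiiiaiiiiiiiia gives the pieces lia ii a ii ii a ii ii ii ii a ii ii ii ii ii ii ii ii a, which concatenate to the answer.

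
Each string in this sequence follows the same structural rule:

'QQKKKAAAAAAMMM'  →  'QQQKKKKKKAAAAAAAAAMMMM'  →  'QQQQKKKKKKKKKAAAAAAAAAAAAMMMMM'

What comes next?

QQQQQKKKKKKKKKKKKAAAAAAAAAAAAAAAMMMMMM

Term n consists of n+1 Q's, followed by 3n K's, followed by 3n+3 A's, followed by n+2 M's (n = 1, 2, …).
At n = 4 the blocks have lengths 5, 12, 15, 6.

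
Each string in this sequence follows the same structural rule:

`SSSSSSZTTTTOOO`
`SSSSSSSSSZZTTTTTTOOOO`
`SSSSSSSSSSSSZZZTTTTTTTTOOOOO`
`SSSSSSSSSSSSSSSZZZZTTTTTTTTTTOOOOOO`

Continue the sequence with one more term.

The n-th term is 3n S's then n-1 Z's then 2n T's then n+1 O's, where the shown terms are n = 2, 3, 4, 5.
At n = 6 the blocks have lengths 18, 5, 12, 7.

SSSSSSSSSSSSSSSSSSZZZZZTTTTTTTTTTTTOOOOOOO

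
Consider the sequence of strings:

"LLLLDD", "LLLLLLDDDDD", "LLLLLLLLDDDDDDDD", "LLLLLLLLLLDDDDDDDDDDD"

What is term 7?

Term n consists of 2n+2 L's, followed by 3n-1 D's (n = 1, 2, …).
Setting n = 7 gives 16, 20 characters in each block.

LLLLLLLLLLLLLLLLDDDDDDDDDDDDDDDDDDDD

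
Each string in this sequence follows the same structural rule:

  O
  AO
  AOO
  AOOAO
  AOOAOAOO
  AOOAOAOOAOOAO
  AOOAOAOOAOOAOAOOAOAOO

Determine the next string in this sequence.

AOOAOAOOAOOAOAOOAOAOOAOOAOAOOAOOAO

This is a Fibonacci-style word recurrence s(k) = s(k−1)·s(k−2): e.g. AO·O = AOO.
So term 8 is AOOAOAOOAOOAOAOOAOAOO·AOOAOAOOAOOAO.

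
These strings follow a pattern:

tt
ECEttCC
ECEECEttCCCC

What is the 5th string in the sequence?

ECEECEECEECEttCCCCCCCC

Each term wraps the previous one in ECE on the left and CC on the right.
From ECEECEttCCCC, 2 further steps: ECEECEttCCCC → ECEECEECEttCCCCCC → (answer).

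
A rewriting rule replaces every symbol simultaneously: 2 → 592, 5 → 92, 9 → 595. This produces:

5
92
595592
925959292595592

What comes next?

5955929259592595592595592925959292595592

Replace each of the 15 characters of 925959292595592 in place — 595 592 92 595 92 595 592 595 592 92 595 92 92 595 592 — and concatenate.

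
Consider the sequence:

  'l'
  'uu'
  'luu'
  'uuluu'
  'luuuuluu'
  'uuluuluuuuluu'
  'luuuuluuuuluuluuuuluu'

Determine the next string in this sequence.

uuluuluuuuluuluuuuluuuuluuluuuuluu

From term 3 onward, concatenate the second-to-last term with the last: l·uu = luu, uu·luu = uuluu, …
So term 8 is uuluuluuuuluu·luuuuluuuuluuluuuuluu.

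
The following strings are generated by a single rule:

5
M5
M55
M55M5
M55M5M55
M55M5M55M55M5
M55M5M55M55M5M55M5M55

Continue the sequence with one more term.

M55M5M55M55M5M55M5M55M55M5M55M55M5

Each term (from the third on) is the previous term followed by the one before it: term 3 = M5·5 = M55.
So term 8 is M55M5M55M55M5M55M5M55·M55M5M55M55M5.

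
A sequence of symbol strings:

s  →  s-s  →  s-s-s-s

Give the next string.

Every step duplicates the string with '-' between the halves.
So the next term is two copies of s-s-s-s with '-' between the halves.

s-s-s-s-s-s-s-s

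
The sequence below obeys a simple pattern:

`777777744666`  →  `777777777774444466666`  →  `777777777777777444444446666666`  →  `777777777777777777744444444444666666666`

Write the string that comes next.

Reading off run lengths: 7 runs 7, 11, 15, 19; 4 runs 2, 5, 8, 11; 6 runs 3, 5, 7, 9 — each is linear in n (n = 1, 2, …).
At n = 5 the blocks have lengths 23, 14, 11.

777777777777777777777774444444444444466666666666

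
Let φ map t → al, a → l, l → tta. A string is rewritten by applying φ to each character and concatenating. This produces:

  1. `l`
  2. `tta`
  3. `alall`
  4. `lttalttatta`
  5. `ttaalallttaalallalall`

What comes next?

Applying the rule to each of the 21 symbols of ttaalallttaalallalall gives the pieces al al l l tta l tta tta al al l l tta l tta tta l tta l tta tta, which concatenate to the answer.

alalllttalttattaalalllttalttattalttalttatta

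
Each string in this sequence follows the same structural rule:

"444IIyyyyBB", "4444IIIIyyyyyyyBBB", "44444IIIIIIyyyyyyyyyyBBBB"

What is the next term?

Each string has the form 4^{n+2} I^{2n} y^{3n+1} B^{n+1} (n = 1, 2, …).
For the next term, n = 4, so the run lengths are 6, 8, 13, 5.

444444IIIIIIIIyyyyyyyyyyyyyBBBBB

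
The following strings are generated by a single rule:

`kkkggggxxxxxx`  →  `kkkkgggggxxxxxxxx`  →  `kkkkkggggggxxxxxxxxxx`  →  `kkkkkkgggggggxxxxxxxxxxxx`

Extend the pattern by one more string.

kkkkkkkggggggggxxxxxxxxxxxxxx

Reading off run lengths: k runs 3, 4, 5, 6; g runs 4, 5, 6, 7; x runs 6, 8, 10, 12 — each is linear in n, where the shown terms are n = 3, 4, 5, 6.
For the next term, n = 7, so the run lengths are 7, 8, 14.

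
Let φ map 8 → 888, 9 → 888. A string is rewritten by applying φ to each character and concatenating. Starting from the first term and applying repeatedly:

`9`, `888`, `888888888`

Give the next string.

Expanding 888888888: 8→888, 8→888, 8→888, 8→888, 8→888, 8→888, 8→888, 8→888, 8→888. Concatenated: 888 888 888 888 888 888 888 888 888.

888888888888888888888888888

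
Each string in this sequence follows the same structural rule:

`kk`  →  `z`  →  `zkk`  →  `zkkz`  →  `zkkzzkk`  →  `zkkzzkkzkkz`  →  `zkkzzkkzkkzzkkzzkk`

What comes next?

This is a Fibonacci-style word recurrence s(k) = s(k−1)·s(k−2): e.g. z·kk = zkk.
Continuing: zkkzzkkzkkzzkkzzkk · zkkzzkkzkkz gives term 8.

zkkzzkkzkkzzkkzzkkzkkzzkkzkkz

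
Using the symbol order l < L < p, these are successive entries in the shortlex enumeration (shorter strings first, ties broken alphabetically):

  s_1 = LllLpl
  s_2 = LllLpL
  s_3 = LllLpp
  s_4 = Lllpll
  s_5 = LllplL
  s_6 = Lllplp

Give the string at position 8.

LllpLL

Continuing the enumeration 2 steps past Lllplp: Lllplp → LllpLl → (answer).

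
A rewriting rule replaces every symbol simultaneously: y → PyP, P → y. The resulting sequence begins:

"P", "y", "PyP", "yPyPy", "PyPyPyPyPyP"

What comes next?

Apply φ to PyPyPyPyPyP symbol by symbol: P→y, y→PyP, P→y, y→PyP, P→y, y→PyP, P→y, y→PyP, P→y, y→PyP, P→y; joined: y PyP y PyP y PyP y PyP y PyP y.

yPyPyPyPyPyPyPyPyPyPy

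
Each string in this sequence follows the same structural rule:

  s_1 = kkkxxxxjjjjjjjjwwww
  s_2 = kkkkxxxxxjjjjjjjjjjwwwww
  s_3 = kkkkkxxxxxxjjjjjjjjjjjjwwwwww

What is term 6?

kkkkkkkkxxxxxxxxxjjjjjjjjjjjjjjjjjjwwwwwwwww

Term n consists of n k's, followed by n+1 x's, followed by 2n+2 j's, followed by n+1 w's, where the shown terms are n = 3, 4, 5.
Setting n = 8 gives 8, 9, 18, 9 characters in each block.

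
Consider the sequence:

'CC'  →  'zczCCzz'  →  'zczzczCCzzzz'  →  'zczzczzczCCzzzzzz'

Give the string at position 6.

s(k+1) = zcz·s(k)·zz, so each term gains zcz as a prefix and zz as a suffix.
From zczzczzczCCzzzzzz, 2 further steps: zczzczzczCCzzzzzz → zczzczzczzczCCzzzzzzzz → (answer).

zczzczzczzczzczCCzzzzzzzzzz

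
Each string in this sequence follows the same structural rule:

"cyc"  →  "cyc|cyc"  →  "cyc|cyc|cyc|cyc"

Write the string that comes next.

s(k+1) = s(k)·|·s(k) — each term doubles the last with '|' between the halves.
So the next term is two copies of cyc|cyc|cyc|cyc with '|' between the halves.

cyc|cyc|cyc|cyc|cyc|cyc|cyc|cyc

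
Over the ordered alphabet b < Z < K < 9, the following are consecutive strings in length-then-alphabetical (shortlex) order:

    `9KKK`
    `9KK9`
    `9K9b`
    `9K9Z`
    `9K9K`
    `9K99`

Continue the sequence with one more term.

99bb

The successor of 9K99 increments the rightmost position that isn't already 9 and resets every position after it to b.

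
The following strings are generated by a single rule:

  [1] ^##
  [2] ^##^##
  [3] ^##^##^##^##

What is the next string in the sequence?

s(k+1) = s(k)·s(k) — each term doubles the last.
Doubling ^##^##^##^##:

^##^##^##^##^##^##^##^##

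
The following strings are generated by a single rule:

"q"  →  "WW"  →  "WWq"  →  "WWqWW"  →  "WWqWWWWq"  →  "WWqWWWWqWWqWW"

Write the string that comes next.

WWqWWWWqWWqWWWWqWWWWq

From term 3 onward, concatenate the last term with the second-to-last: WW·q = WWq, WWq·WW = WWqWW, …
Continuing: WWqWWWWqWWqWW · WWqWWWWq gives term 7.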